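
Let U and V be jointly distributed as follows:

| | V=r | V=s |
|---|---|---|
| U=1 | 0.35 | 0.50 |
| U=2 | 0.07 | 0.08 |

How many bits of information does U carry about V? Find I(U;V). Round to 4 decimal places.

0.0011 bits

Marginals: p(U) = (0.8500, 0.1500), p(V) = (0.4200, 0.5800).
I(U;V) = H(U) + H(V) − H(U,V).
H(U) = 0.6098, H(V) = 0.9815, H(U,V) = 1.5902.
I(U;V) = 0.6098 + 0.9815 − 1.5902 = 0.0011 bits.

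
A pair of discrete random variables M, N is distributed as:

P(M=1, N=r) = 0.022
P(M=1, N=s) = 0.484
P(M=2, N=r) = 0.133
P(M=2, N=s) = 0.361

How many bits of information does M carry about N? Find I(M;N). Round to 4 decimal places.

0.0765 bits

Marginals: p(M) = (0.5060, 0.4940), p(N) = (0.1550, 0.8450).
I(M;N) = Σ p(x,y)·log₂[p(x,y)/(p(x)p(y))].
  (1,r): 0.022·log₂(0.2805) = -0.04035
  (1,s): 0.484·log₂(1.1320) = 0.08656
  (2,r): 0.133·log₂(1.7370) = 0.10594
  (2,s): 0.361·log₂(0.8648) = -0.07564
Sum = 0.0765 bits.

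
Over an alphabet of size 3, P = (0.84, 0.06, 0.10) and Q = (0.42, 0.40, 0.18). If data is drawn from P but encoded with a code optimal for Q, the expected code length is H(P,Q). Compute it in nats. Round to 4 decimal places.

0.9552 nats

H(P,Q) = −Σ p·ln q.
  −0.84·ln(0.42) = 0.72870
  −0.06·ln(0.40) = 0.05498
  −0.10·ln(0.18) = 0.17148
H(P,Q) = 0.9552 nats.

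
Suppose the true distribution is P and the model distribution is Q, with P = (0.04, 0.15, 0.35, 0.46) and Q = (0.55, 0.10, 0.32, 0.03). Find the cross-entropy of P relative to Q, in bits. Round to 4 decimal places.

H(P,Q) = −Σ p·log₂ q.
  −0.04·log₂(0.55) = 0.03450
  −0.15·log₂(0.10) = 0.49829
  −0.35·log₂(0.32) = 0.57535
  −0.46·log₂(0.03) = 2.32709
H(P,Q) = 3.4352 bits.

3.4352 bits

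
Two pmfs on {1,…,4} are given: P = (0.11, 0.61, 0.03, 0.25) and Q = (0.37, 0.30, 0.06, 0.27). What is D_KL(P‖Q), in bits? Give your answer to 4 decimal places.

0.3743 bits

D(P‖Q) = Σ p·log₂(p/q).
  0.11·log₂(0.11/0.37) = -0.19250
  0.61·log₂(0.61/0.30) = 0.62455
  0.03·log₂(0.03/0.06) = -0.03000
  0.25·log₂(0.25/0.27) = -0.02776
D(P‖Q) = 0.3743 bits.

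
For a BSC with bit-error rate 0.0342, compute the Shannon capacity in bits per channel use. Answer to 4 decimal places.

Binary symmetric channel: C = 1 − h₂(ε) where h₂ is the binary entropy function.
h₂(0.0342) = −0.0342·log₂0.0342 − 0.9658·log₂0.9658 = 0.2150.
C = 1 − 0.2150 = 0.7850 bits per channel use.

0.7850 bits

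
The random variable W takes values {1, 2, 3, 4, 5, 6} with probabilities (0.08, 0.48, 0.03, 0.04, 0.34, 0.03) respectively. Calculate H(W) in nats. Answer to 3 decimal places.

H(W) = −Σ p·ln p.
  −(0.08)·ln(0.08) = 0.2021
  −(0.48)·ln(0.48) = 0.3523
  −(0.03)·ln(0.03) = 0.1052
  −(0.04)·ln(0.04) = 0.1288
  −(0.34)·ln(0.34) = 0.3668
  −(0.03)·ln(0.03) = 0.1052
Sum: 0.2021 + 0.3523 + 0.1052 + 0.1288 + 0.3668 + 0.1052 = 1.260 nats.

1.260 nats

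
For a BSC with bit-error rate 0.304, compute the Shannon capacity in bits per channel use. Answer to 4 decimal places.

Binary symmetric channel: C = 1 − h₂(ε) where h₂ is the binary entropy function.
h₂(0.304) = −0.304·log₂0.304 − 0.696·log₂0.696 = 0.8861.
C = 1 − 0.8861 = 0.1139 bits per channel use.

0.1139 bits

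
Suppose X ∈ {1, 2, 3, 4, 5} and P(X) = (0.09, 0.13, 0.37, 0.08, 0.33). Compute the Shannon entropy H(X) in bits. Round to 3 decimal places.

H(X) = −Σ p·log₂ p.
  −(0.09)·log₂(0.09) = 0.3127
  −(0.13)·log₂(0.13) = 0.3826
  −(0.37)·log₂(0.37) = 0.5307
  −(0.08)·log₂(0.08) = 0.2915
  −(0.33)·log₂(0.33) = 0.5278
Sum: 0.3127 + 0.3826 + 0.5307 + 0.2915 + 0.5278 = 2.045 bits.

2.045 bits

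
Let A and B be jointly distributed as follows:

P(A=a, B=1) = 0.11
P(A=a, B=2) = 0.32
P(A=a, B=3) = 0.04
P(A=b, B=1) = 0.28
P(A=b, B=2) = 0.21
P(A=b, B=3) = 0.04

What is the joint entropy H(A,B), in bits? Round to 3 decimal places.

H(A,B) = −Σ p(x,y)·log₂ p(x,y) over all 6 cells.
  cell (a,1): −0.11·log₂0.11 = 0.3503
  cell (a,2): −0.32·log₂0.32 = 0.5260
  cell (a,3): −0.04·log₂0.04 = 0.1858
  cell (b,1): −0.28·log₂0.28 = 0.5142
  cell (b,2): −0.21·log₂0.21 = 0.4728
  cell (b,3): −0.04·log₂0.04 = 0.1858
Sum = 2.235 bits.

2.235 bits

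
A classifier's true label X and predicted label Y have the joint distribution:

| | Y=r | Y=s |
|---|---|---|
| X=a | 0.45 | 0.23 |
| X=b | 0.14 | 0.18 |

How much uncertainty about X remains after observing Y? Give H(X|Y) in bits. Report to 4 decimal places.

Chain rule: H(X|Y) = H(X,Y) − H(Y).
Marginals: p(X) = (0.6800, 0.3200), p(Y) = (0.5900, 0.4100).
H(X,Y) = 1.8485 bits; H(Y) = 0.9765 bits.
H(X|Y) = 1.8485 − 0.9765 = 0.8720 bits.

0.8720 bits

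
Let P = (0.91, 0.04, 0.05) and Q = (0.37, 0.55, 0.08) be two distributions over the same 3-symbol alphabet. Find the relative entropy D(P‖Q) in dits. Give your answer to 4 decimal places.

0.2999 dits

D(P‖Q) = Σ p·log₁₀(p/q).
  0.91·log₁₀(0.91/0.37) = 0.35566
  0.04·log₁₀(0.04/0.55) = -0.04553
  0.05·log₁₀(0.05/0.08) = -0.01021
D(P‖Q) = 0.2999 dits.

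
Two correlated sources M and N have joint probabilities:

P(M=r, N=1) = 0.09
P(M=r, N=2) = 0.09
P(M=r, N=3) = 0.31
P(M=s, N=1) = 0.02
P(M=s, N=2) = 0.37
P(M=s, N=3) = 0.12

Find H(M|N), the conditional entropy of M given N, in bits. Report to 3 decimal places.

Marginals: p(M) = (0.4900, 0.5100), p(N) = (0.1100, 0.4600, 0.4300).
H(M|N) = Σ p(N) · H(M|N=·).
  N=1: p=0.1100, H(M|N=1) = 0.6840
  N=2: p=0.4600, H(M|N=2) = 0.7131
  N=3: p=0.4300, H(M|N=3) = 0.8542
Weighted sum = 0.771 bits.

0.771 bits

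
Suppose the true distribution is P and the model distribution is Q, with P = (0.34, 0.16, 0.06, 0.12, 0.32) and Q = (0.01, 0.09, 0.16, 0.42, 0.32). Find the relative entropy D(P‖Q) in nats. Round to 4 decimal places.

D(P‖Q) = Σ p·ln(p/q).
  0.34·ln(0.34/0.01) = 1.19896
  0.16·ln(0.16/0.09) = 0.09206
  0.06·ln(0.06/0.16) = -0.05885
  0.12·ln(0.12/0.42) = -0.15033
  0.32·ln(0.32/0.32) = 0.00000
D(P‖Q) = 1.0818 nats.

1.0818 nats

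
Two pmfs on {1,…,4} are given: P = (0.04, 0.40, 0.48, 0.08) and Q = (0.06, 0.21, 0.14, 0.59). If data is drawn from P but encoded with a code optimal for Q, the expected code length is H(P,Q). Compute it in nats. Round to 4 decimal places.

1.7227 nats

H(P,Q) = −Σ p·ln q.
  −0.04·ln(0.06) = 0.11254
  −0.40·ln(0.21) = 0.62426
  −0.48·ln(0.14) = 0.94373
  −0.08·ln(0.59) = 0.04221
H(P,Q) = 1.7227 nats.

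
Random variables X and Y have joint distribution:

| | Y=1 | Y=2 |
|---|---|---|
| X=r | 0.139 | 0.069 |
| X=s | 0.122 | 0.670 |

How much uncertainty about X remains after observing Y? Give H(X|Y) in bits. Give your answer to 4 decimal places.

Marginals: p(X) = (0.2080, 0.7920), p(Y) = (0.2610, 0.7390).
H(X|Y) = Σ p(Y) · H(X|Y=·).
  Y=1: p=0.2610, H(X|Y=1) = 0.9969
  Y=2: p=0.7390, H(X|Y=2) = 0.4476
Weighted sum = 0.5910 bits.

0.5910 bits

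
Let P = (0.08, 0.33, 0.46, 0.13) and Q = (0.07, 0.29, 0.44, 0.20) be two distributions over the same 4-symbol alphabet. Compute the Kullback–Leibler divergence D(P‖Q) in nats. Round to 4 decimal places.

D(P‖Q) = Σ p·ln(p/q).
  0.08·ln(0.08/0.07) = 0.01068
  0.33·ln(0.33/0.29) = 0.04264
  0.46·ln(0.46/0.44) = 0.02045
  0.13·ln(0.13/0.20) = -0.05600
D(P‖Q) = 0.0178 nats.

0.0178 nats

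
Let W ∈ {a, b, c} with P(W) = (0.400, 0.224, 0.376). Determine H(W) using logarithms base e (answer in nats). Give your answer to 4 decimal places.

H(W) = −Σ p·ln p.
  −(0.400)·ln(0.400) = 0.36652
  −(0.224)·ln(0.224) = 0.33513
  −(0.376)·ln(0.376) = 0.36779
Sum: 0.36652 + 0.33513 + 0.36779 = 1.0694 nats.

1.0694 nats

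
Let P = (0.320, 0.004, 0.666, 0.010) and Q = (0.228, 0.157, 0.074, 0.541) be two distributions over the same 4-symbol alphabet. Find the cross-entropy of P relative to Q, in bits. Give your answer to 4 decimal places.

3.2038 bits

H(P,Q) = −Σ p·log₂ q.
  −0.320·log₂(0.228) = 0.68253
  −0.004·log₂(0.157) = 0.01068
  −0.666·log₂(0.074) = 2.50172
  −0.010·log₂(0.541) = 0.00886
H(P,Q) = 3.2038 bits.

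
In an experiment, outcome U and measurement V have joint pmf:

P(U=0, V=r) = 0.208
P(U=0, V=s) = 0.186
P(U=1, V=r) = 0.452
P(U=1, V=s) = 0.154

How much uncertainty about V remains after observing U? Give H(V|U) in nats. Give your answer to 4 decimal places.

0.6160 nats

Marginals: p(U) = (0.3940, 0.6060), p(V) = (0.6600, 0.3400).
H(V|U) = Σ p(U) · H(V|U=·).
  U=0: p=0.3940, H(V|U=0) = 0.6916
  U=1: p=0.6060, H(V|U=1) = 0.5668
Weighted sum = 0.6160 nats.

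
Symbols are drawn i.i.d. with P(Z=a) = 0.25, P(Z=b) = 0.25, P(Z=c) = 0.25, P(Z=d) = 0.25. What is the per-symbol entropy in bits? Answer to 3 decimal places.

2.000 bits

H(Z) = −Σ p·log₂ p.
  −(0.25)·log₂(0.25) = 0.5000
  −(0.25)·log₂(0.25) = 0.5000
  −(0.25)·log₂(0.25) = 0.5000
  −(0.25)·log₂(0.25) = 0.5000
Sum: 0.5000 + 0.5000 + 0.5000 + 0.5000 = 2.000 bits.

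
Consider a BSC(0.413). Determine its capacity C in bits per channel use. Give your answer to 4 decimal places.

0.0220 bits

Binary symmetric channel: C = 1 − h₂(ε) where h₂ is the binary entropy function.
h₂(0.413) = −0.413·log₂0.413 − 0.587·log₂0.587 = 0.9780.
C = 1 − 0.9780 = 0.0220 bits per channel use.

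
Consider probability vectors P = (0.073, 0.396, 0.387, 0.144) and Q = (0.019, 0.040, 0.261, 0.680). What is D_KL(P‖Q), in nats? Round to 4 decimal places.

D(P‖Q) = Σ p·ln(p/q).
  0.073·ln(0.073/0.019) = 0.09826
  0.396·ln(0.396/0.040) = 0.90784
  0.387·ln(0.387/0.261) = 0.15244
  0.144·ln(0.144/0.680) = -0.22353
D(P‖Q) = 0.9350 nats.

0.9350 nats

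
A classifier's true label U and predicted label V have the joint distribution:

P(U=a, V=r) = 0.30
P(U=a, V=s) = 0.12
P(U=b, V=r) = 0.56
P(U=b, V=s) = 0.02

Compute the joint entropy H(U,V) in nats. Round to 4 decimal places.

1.0186 nats

H(U,V) = −Σ p(x,y)·ln p(x,y) over all 4 cells.
  cell (a,r): −0.30·ln0.30 = 0.36119
  cell (a,s): −0.12·ln0.12 = 0.25443
  cell (b,r): −0.56·ln0.56 = 0.32470
  cell (b,s): −0.02·ln0.02 = 0.07824
Sum = 1.0186 nats.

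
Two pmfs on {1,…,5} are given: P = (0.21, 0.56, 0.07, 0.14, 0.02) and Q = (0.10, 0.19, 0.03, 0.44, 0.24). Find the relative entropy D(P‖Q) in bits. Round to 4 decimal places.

0.8806 bits

D(P‖Q) = Σ p·log₂(p/q).
  0.21·log₂(0.21/0.10) = 0.22478
  0.56·log₂(0.56/0.19) = 0.87328
  0.07·log₂(0.07/0.03) = 0.08557
  0.14·log₂(0.14/0.44) = -0.23129
  0.02·log₂(0.02/0.24) = -0.07170
D(P‖Q) = 0.8806 bits.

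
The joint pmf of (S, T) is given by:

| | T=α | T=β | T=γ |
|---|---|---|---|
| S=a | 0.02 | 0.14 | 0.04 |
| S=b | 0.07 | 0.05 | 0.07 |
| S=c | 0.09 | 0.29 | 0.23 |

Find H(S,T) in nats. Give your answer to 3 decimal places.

H(S,T) = −Σ p(x,y)·ln p(x,y) over all 9 cells.
  cell (a,α): −0.02·ln0.02 = 0.0782
  cell (a,β): −0.14·ln0.14 = 0.2753
  cell (a,γ): −0.04·ln0.04 = 0.1288
  cell (b,α): −0.07·ln0.07 = 0.1861
  cell (b,β): −0.05·ln0.05 = 0.1498
  cell (b,γ): −0.07·ln0.07 = 0.1861
  cell (c,α): −0.09·ln0.09 = 0.2167
  cell (c,β): −0.29·ln0.29 = 0.3590
  cell (c,γ): −0.23·ln0.23 = 0.3380
Sum = 1.918 nats.

1.918 nats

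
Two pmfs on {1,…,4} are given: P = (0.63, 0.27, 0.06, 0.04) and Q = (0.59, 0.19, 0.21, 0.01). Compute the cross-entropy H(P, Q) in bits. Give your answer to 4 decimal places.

1.5273 bits

H(P,Q) = −Σ p·log₂ q.
  −0.63·log₂(0.59) = 0.47956
  −0.27·log₂(0.19) = 0.64690
  −0.06·log₂(0.21) = 0.13509
  −0.04·log₂(0.01) = 0.26575
H(P,Q) = 1.5273 bits.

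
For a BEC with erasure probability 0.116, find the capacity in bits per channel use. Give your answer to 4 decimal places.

Binary erasure channel: capacity C = 1 − ε.
C = 1 − 0.116 = 0.8840 bits per channel use.

0.8840 bits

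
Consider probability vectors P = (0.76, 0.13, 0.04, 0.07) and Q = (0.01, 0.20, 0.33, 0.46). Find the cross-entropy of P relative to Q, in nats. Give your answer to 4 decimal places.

3.8079 nats

H(P,Q) = −Σ p·ln q.
  −0.76·ln(0.01) = 3.49993
  −0.13·ln(0.20) = 0.20923
  −0.04·ln(0.33) = 0.04435
  −0.07·ln(0.46) = 0.05436
H(P,Q) = 3.8079 nats.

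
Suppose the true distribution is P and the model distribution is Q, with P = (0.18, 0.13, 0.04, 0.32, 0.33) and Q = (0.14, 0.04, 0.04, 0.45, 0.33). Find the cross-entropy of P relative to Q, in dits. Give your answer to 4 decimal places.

H(P,Q) = −Σ p·log₁₀ q.
  −0.18·log₁₀(0.14) = 0.15370
  −0.13·log₁₀(0.04) = 0.18173
  −0.04·log₁₀(0.04) = 0.05592
  −0.32·log₁₀(0.45) = 0.11097
  −0.33·log₁₀(0.33) = 0.15889
H(P,Q) = 0.6612 dits.

0.6612 dits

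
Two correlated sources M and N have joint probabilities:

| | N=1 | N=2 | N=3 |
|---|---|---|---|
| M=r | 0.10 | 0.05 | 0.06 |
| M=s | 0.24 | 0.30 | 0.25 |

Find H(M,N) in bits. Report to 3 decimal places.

2.307 bits

H(M,N) = −Σ p(x,y)·log₂ p(x,y) over all 6 cells.
  cell (r,1): −0.10·log₂0.10 = 0.3322
  cell (r,2): −0.05·log₂0.05 = 0.2161
  cell (r,3): −0.06·log₂0.06 = 0.2435
  cell (s,1): −0.24·log₂0.24 = 0.4941
  cell (s,2): −0.30·log₂0.30 = 0.5211
  cell (s,3): −0.25·log₂0.25 = 0.5000
Sum = 2.307 bits.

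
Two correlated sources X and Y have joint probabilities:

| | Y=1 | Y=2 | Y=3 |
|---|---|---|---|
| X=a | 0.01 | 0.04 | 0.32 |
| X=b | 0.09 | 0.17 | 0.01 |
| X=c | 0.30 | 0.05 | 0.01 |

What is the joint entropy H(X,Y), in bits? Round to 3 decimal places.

2.396 bits

H(X,Y) = −Σ p(x,y)·log₂ p(x,y) over all 9 cells.
  cell (a,1): −0.01·log₂0.01 = 0.0664
  cell (a,2): −0.04·log₂0.04 = 0.1858
  cell (a,3): −0.32·log₂0.32 = 0.5260
  cell (b,1): −0.09·log₂0.09 = 0.3127
  cell (b,2): −0.17·log₂0.17 = 0.4346
  cell (b,3): −0.01·log₂0.01 = 0.0664
  cell (c,1): −0.30·log₂0.30 = 0.5211
  cell (c,2): −0.05·log₂0.05 = 0.2161
  cell (c,3): −0.01·log₂0.01 = 0.0664
Sum = 2.396 bits.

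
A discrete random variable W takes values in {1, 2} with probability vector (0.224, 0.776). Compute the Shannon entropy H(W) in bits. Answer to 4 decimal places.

0.7674 bits

H(W) = −Σ p·log₂ p.
  −(0.224)·log₂(0.224) = 0.48349
  −(0.776)·log₂(0.776) = 0.28392
Sum: 0.48349 + 0.28392 = 0.7674 bits.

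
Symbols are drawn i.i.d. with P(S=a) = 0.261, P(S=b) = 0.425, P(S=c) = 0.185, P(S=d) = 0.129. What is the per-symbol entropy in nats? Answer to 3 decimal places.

1.291 nats

H(S) = −Σ p·ln p.
  −(0.261)·ln(0.261) = 0.3506
  −(0.425)·ln(0.425) = 0.3637
  −(0.185)·ln(0.185) = 0.3122
  −(0.129)·ln(0.129) = 0.2642
Sum: 0.3506 + 0.3637 + 0.3122 + 0.2642 = 1.291 nats.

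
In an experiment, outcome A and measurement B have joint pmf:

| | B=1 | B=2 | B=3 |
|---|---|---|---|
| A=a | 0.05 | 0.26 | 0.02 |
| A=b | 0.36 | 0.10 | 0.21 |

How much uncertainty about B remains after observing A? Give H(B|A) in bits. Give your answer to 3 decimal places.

1.255 bits

Chain rule: H(B|A) = H(A,B) − H(A).
Marginals: p(A) = (0.3300, 0.6700), p(B) = (0.4100, 0.3600, 0.2300).
H(A,B) = 2.1699 bits; H(A) = 0.9149 bits.
H(B|A) = 2.1699 − 0.9149 = 1.255 bits.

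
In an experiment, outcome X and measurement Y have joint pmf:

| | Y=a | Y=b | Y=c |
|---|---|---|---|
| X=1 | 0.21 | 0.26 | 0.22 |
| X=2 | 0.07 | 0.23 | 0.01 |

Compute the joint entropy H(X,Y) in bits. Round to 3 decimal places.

H(X,Y) = −Σ p(x,y)·log₂ p(x,y) over all 6 cells.
  cell (1,a): −0.21·log₂0.21 = 0.4728
  cell (1,b): −0.26·log₂0.26 = 0.5053
  cell (1,c): −0.22·log₂0.22 = 0.4806
  cell (2,a): −0.07·log₂0.07 = 0.2686
  cell (2,b): −0.23·log₂0.23 = 0.4877
  cell (2,c): −0.01·log₂0.01 = 0.0664
Sum = 2.281 bits.

2.281 bits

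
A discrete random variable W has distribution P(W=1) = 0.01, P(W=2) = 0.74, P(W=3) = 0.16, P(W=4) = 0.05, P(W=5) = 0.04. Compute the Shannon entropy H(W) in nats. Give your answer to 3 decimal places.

H(W) = −Σ p·ln p.
  −(0.01)·ln(0.01) = 0.0461
  −(0.74)·ln(0.74) = 0.2228
  −(0.16)·ln(0.16) = 0.2932
  −(0.05)·ln(0.05) = 0.1498
  −(0.04)·ln(0.04) = 0.1288
Sum: 0.0461 + 0.2228 + 0.2932 + 0.1498 + 0.1288 = 0.841 nats.

0.841 nats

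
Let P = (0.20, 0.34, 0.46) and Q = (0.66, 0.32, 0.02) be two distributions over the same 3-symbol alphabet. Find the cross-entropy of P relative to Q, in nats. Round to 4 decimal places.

2.2700 nats

H(P,Q) = −Σ p·ln q.
  −0.20·ln(0.66) = 0.08310
  −0.34·ln(0.32) = 0.38741
  −0.46·ln(0.02) = 1.79953
H(P,Q) = 2.2700 nats.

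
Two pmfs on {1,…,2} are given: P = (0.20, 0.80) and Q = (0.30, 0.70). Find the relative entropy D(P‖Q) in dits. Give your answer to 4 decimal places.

D(P‖Q) = Σ p·log₁₀(p/q).
  0.20·log₁₀(0.20/0.30) = -0.03522
  0.80·log₁₀(0.80/0.70) = 0.04639
D(P‖Q) = 0.0112 dits.

0.0112 dits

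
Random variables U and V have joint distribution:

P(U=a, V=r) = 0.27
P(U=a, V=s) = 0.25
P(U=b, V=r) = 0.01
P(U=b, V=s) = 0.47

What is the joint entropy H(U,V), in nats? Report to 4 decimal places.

H(U,V) = −Σ p(x,y)·ln p(x,y) over all 4 cells.
  cell (a,r): −0.27·ln0.27 = 0.35352
  cell (a,s): −0.25·ln0.25 = 0.34657
  cell (b,r): −0.01·ln0.01 = 0.04605
  cell (b,s): −0.47·ln0.47 = 0.35486
Sum = 1.1010 nats.

1.1010 nats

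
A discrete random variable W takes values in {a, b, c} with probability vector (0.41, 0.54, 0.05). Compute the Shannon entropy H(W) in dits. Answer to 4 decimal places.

0.3683 dits

H(W) = −Σ p·log₁₀ p.
  −(0.41)·log₁₀(0.41) = 0.15876
  −(0.54)·log₁₀(0.54) = 0.14451
  −(0.05)·log₁₀(0.05) = 0.06505
Sum: 0.15876 + 0.14451 + 0.06505 = 0.3683 dits.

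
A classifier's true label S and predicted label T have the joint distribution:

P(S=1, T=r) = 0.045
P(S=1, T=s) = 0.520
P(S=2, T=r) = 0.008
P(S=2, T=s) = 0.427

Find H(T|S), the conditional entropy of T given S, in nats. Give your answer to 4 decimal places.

0.1969 nats

Chain rule: H(T|S) = H(S,T) − H(S).
Marginals: p(S) = (0.5650, 0.4350), p(T) = (0.0530, 0.9470).
H(S,T) = 0.8816 nats; H(S) = 0.6847 nats.
H(T|S) = 0.8816 − 0.6847 = 0.1969 nats.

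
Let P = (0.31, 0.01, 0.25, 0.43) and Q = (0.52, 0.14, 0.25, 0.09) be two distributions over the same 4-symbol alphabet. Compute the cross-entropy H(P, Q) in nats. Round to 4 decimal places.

H(P,Q) = −Σ p·ln q.
  −0.31·ln(0.52) = 0.20272
  −0.01·ln(0.14) = 0.01966
  −0.25·ln(0.25) = 0.34657
  −0.43·ln(0.09) = 1.03542
H(P,Q) = 1.6044 nats.

1.6044 nats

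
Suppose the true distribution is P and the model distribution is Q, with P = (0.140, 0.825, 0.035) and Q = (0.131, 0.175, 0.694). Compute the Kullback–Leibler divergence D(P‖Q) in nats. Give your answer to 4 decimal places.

D(P‖Q) = Σ p·ln(p/q).
  0.140·ln(0.140/0.131) = 0.00930
  0.825·ln(0.825/0.175) = 1.27924
  0.035·ln(0.035/0.694) = -0.10455
D(P‖Q) = 1.1840 nats.

1.1840 nats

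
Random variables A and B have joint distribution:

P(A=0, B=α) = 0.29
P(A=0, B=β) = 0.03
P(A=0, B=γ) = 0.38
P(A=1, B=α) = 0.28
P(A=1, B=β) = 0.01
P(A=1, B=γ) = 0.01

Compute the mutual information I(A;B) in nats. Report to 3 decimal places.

Marginals: p(A) = (0.7000, 0.3000), p(B) = (0.5700, 0.0400, 0.3900).
I(A;B) = H(A) + H(B) − H(A,B).
H(A) = 0.6109, H(B) = 0.8164, H(A,B) = 1.2804.
I(A;B) = 0.6109 + 0.8164 − 1.2804 = 0.147 nats.

0.147 nats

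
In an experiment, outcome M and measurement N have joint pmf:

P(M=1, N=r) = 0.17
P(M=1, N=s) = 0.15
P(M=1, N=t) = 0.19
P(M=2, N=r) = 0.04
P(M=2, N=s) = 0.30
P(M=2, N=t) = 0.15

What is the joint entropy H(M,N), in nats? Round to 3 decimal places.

1.676 nats

H(M,N) = −Σ p(x,y)·ln p(x,y) over all 6 cells.
  cell (1,r): −0.17·ln0.17 = 0.3012
  cell (1,s): −0.15·ln0.15 = 0.2846
  cell (1,t): −0.19·ln0.19 = 0.3155
  cell (2,r): −0.04·ln0.04 = 0.1288
  cell (2,s): −0.30·ln0.30 = 0.3612
  cell (2,t): −0.15·ln0.15 = 0.2846
Sum = 1.676 nats.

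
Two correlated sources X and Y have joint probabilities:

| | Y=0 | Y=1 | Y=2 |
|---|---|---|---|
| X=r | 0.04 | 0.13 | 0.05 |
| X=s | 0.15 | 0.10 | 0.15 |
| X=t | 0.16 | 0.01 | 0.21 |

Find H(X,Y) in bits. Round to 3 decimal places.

H(X,Y) = −Σ p(x,y)·log₂ p(x,y) over all 9 cells.
  cell (r,0): −0.04·log₂0.04 = 0.1858
  cell (r,1): −0.13·log₂0.13 = 0.3826
  cell (r,2): −0.05·log₂0.05 = 0.2161
  cell (s,0): −0.15·log₂0.15 = 0.4105
  cell (s,1): −0.10·log₂0.10 = 0.3322
  cell (s,2): −0.15·log₂0.15 = 0.4105
  cell (t,0): −0.16·log₂0.16 = 0.4230
  cell (t,1): −0.01·log₂0.01 = 0.0664
  cell (t,2): −0.21·log₂0.21 = 0.4728
Sum = 2.900 bits.

2.900 bits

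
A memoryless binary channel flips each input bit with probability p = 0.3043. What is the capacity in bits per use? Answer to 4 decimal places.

0.1135 bits

Binary symmetric channel: C = 1 − h₂(ε) where h₂ is the binary entropy function.
h₂(0.3043) = −0.3043·log₂0.3043 − 0.6957·log₂0.6957 = 0.8865.
C = 1 − 0.8865 = 0.1135 bits per channel use.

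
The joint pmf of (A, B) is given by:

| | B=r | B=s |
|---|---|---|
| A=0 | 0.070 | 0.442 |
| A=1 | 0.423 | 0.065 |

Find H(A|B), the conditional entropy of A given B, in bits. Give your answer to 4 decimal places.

Chain rule: H(A|B) = H(A,B) − H(B).
Marginals: p(A) = (0.5120, 0.4880), p(B) = (0.4930, 0.5070).
H(A,B) = 1.5706 bits; H(B) = 0.9999 bits.
H(A|B) = 1.5706 − 0.9999 = 0.5707 bits.

0.5707 bits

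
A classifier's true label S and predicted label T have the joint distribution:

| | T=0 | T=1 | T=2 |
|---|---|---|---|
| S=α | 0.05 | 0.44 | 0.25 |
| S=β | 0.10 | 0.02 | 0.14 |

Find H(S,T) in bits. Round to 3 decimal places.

2.079 bits

H(S,T) = −Σ p(x,y)·log₂ p(x,y) over all 6 cells.
  cell (α,0): −0.05·log₂0.05 = 0.2161
  cell (α,1): −0.44·log₂0.44 = 0.5211
  cell (α,2): −0.25·log₂0.25 = 0.5000
  cell (β,0): −0.10·log₂0.10 = 0.3322
  cell (β,1): −0.02·log₂0.02 = 0.1129
  cell (β,2): −0.14·log₂0.14 = 0.3971
Sum = 2.079 bits.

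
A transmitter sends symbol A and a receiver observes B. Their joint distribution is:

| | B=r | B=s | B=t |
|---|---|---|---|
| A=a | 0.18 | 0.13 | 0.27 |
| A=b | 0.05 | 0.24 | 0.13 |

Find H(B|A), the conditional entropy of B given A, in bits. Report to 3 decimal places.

1.449 bits

Chain rule: H(B|A) = H(A,B) − H(A).
Marginals: p(A) = (0.5800, 0.4200), p(B) = (0.2300, 0.3700, 0.4000).
H(A,B) = 2.4308 bits; H(A) = 0.9815 bits.
H(B|A) = 2.4308 − 0.9815 = 1.449 bits.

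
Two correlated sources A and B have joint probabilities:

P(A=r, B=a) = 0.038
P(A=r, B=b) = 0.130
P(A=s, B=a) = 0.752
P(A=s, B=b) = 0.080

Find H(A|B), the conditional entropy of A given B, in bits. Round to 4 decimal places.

0.4212 bits

Chain rule: H(A|B) = H(A,B) − H(B).
Marginals: p(A) = (0.1680, 0.8320), p(B) = (0.7900, 0.2100).
H(A,B) = 1.1627 bits; H(B) = 0.7415 bits.
H(A|B) = 1.1627 − 0.7415 = 0.4212 bits.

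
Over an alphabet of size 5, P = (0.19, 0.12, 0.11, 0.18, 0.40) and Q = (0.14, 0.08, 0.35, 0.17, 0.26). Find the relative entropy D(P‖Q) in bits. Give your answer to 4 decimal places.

D(P‖Q) = Σ p·log₂(p/q).
  0.19·log₂(0.19/0.14) = 0.08371
  0.12·log₂(0.12/0.08) = 0.07020
  0.11·log₂(0.11/0.35) = -0.18368
  0.18·log₂(0.18/0.17) = 0.01484
  0.40·log₂(0.40/0.26) = 0.24860
D(P‖Q) = 0.2337 bits.

0.2337 bits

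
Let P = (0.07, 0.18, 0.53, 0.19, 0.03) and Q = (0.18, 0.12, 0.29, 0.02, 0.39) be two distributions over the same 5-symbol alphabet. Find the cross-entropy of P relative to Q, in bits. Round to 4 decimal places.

2.7834 bits

H(P,Q) = −Σ p·log₂ q.
  −0.07·log₂(0.18) = 0.17318
  −0.18·log₂(0.12) = 0.55060
  −0.53·log₂(0.29) = 0.94651
  −0.19·log₂(0.02) = 1.07233
  −0.03·log₂(0.39) = 0.04075
H(P,Q) = 2.7834 bits.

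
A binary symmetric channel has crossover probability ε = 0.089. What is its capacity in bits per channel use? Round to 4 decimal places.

0.5669 bits

Binary symmetric channel: C = 1 − h₂(ε) where h₂ is the binary entropy function.
h₂(0.089) = −0.089·log₂0.089 − 0.911·log₂0.911 = 0.4331.
C = 1 − 0.4331 = 0.5669 bits per channel use.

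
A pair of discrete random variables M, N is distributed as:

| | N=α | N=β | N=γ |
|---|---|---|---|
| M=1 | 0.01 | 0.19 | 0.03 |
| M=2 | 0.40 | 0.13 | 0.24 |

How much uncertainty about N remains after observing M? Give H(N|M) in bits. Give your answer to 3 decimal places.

Marginals: p(M) = (0.2300, 0.7700), p(N) = (0.4100, 0.3200, 0.2700).
H(N|M) = Σ p(M) · H(N|M=·).
  M=1: p=0.2300, H(N|M=1) = 0.8077
  M=2: p=0.7700, H(N|M=2) = 1.4483
Weighted sum = 1.301 bits.

1.301 bits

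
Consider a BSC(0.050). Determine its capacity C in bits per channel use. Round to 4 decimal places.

0.7136 bits

Binary symmetric channel: C = 1 − h₂(ε) where h₂ is the binary entropy function.
h₂(0.050) = −0.050·log₂0.050 − 0.950·log₂0.950 = 0.2864.
C = 1 − 0.2864 = 0.7136 bits per channel use.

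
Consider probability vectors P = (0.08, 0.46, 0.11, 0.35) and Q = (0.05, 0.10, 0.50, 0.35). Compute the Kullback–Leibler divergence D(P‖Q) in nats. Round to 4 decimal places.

0.5730 nats

D(P‖Q) = Σ p·ln(p/q).
  0.08·ln(0.08/0.05) = 0.03760
  0.46·ln(0.46/0.10) = 0.70199
  0.11·ln(0.11/0.50) = -0.16655
  0.35·ln(0.35/0.35) = 0.00000
D(P‖Q) = 0.5730 nats.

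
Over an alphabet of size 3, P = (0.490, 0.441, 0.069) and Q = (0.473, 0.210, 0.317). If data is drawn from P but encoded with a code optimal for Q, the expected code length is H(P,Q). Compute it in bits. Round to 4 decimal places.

H(P,Q) = −Σ p·log₂ q.
  −0.490·log₂(0.473) = 0.52924
  −0.441·log₂(0.210) = 0.99293
  −0.069·log₂(0.317) = 0.11436
H(P,Q) = 1.6365 bits.

1.6365 bits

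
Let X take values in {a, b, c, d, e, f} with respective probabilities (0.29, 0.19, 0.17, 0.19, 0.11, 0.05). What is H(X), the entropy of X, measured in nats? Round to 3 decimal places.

H(X) = −Σ p·ln p.
  −(0.29)·ln(0.29) = 0.3590
  −(0.19)·ln(0.19) = 0.3155
  −(0.17)·ln(0.17) = 0.3012
  −(0.19)·ln(0.19) = 0.3155
  −(0.11)·ln(0.11) = 0.2428
  −(0.05)·ln(0.05) = 0.1498
Sum: 0.3590 + 0.3155 + 0.3012 + 0.3155 + 0.2428 + 0.1498 = 1.684 nats.

1.684 nats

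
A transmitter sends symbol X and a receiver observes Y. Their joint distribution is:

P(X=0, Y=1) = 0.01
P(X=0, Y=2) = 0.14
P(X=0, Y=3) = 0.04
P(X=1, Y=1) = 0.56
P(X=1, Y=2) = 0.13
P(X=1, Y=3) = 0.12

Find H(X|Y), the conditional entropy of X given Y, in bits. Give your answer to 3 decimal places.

Marginals: p(X) = (0.1900, 0.8100), p(Y) = (0.5700, 0.2700, 0.1600).
H(X|Y) = Σ p(Y) · H(X|Y=·).
  Y=1: p=0.5700, H(X|Y=1) = 0.1274
  Y=2: p=0.2700, H(X|Y=2) = 0.9990
  Y=3: p=0.1600, H(X|Y=3) = 0.8113
Weighted sum = 0.472 bits.

0.472 bits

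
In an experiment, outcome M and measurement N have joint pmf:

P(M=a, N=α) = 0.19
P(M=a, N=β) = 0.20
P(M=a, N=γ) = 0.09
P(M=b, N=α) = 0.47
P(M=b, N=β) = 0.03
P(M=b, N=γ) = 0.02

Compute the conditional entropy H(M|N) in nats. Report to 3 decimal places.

0.537 nats

Marginals: p(M) = (0.4800, 0.5200), p(N) = (0.6600, 0.2300, 0.1100).
H(M|N) = Σ p(N) · H(M|N=·).
  N=α: p=0.6600, H(M|N=α) = 0.6002
  N=β: p=0.2300, H(M|N=β) = 0.3872
  N=γ: p=0.1100, H(M|N=γ) = 0.4741
Weighted sum = 0.537 nats.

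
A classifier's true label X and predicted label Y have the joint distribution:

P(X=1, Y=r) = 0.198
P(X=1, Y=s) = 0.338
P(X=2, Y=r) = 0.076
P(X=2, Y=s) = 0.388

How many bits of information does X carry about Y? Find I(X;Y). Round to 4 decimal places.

0.0393 bits

Marginals: p(X) = (0.5360, 0.4640), p(Y) = (0.2740, 0.7260).
I(X;Y) = Σ p(x,y)·log₂[p(x,y)/(p(x)p(y))].
  (1,r): 0.198·log₂(1.3482) = 0.08534
  (1,s): 0.338·log₂(0.8686) = -0.06870
  (2,r): 0.076·log₂(0.5978) = -0.05641
  (2,s): 0.388·log₂(1.1518) = 0.07911
Sum = 0.0393 bits.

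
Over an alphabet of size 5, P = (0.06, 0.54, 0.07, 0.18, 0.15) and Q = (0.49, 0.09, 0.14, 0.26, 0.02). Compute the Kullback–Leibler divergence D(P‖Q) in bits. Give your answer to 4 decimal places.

D(P‖Q) = Σ p·log₂(p/q).
  0.06·log₂(0.06/0.49) = -0.18178
  0.54·log₂(0.54/0.09) = 1.39588
  0.07·log₂(0.07/0.14) = -0.07000
  0.18·log₂(0.18/0.26) = -0.09549
  0.15·log₂(0.15/0.02) = 0.43603
D(P‖Q) = 1.4846 bits.

1.4846 bits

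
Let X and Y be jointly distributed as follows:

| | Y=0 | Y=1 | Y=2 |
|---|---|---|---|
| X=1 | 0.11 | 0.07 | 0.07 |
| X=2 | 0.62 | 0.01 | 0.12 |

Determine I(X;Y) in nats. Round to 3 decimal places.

Marginals: p(X) = (0.2500, 0.7500), p(Y) = (0.7300, 0.0800, 0.1900).
I(X;Y) = Σ p(x,y)·ln[p(x,y)/(p(x)p(y))].
  (1,0): 0.11·ln(0.6027) = -0.0557
  (1,1): 0.07·ln(3.5000) = 0.0877
  (1,2): 0.07·ln(1.4737) = 0.0271
  (2,0): 0.62·ln(1.1324) = 0.0771
  (2,1): 0.01·ln(0.1667) = -0.0179
  (2,2): 0.12·ln(0.8421) = -0.0206
Sum = 0.098 nats.

0.098 nats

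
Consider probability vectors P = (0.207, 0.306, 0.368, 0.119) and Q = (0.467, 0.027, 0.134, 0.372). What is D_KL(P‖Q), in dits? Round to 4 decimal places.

0.3520 dits

D(P‖Q) = Σ p·log₁₀(p/q).
  0.207·log₁₀(0.207/0.467) = -0.07314
  0.306·log₁₀(0.306/0.027) = 0.32263
  0.368·log₁₀(0.368/0.134) = 0.16146
  0.119·log₁₀(0.119/0.372) = -0.05890
D(P‖Q) = 0.3520 dits.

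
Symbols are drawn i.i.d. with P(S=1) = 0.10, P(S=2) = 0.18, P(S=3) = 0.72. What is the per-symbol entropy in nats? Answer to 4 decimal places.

H(S) = −Σ p·ln p.
  −(0.10)·ln(0.10) = 0.23026
  −(0.18)·ln(0.18) = 0.30866
  −(0.72)·ln(0.72) = 0.23652
Sum: 0.23026 + 0.30866 + 0.23652 = 0.7754 nats.

0.7754 nats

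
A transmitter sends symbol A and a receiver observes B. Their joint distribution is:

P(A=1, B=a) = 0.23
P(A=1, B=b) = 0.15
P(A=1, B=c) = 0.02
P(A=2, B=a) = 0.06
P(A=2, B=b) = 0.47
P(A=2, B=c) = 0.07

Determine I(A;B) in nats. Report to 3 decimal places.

Marginals: p(A) = (0.4000, 0.6000), p(B) = (0.2900, 0.6200, 0.0900).
I(A;B) = H(A) + H(B) − H(A,B).
H(A) = 0.6730, H(B) = 0.8721, H(A,B) = 1.4106.
I(A;B) = 0.6730 + 0.8721 − 1.4106 = 0.134 nats.

0.134 nats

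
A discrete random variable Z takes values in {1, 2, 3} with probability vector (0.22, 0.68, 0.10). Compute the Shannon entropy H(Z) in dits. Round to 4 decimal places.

0.3586 dits

H(Z) = −Σ p·log₁₀ p.
  −(0.22)·log₁₀(0.22) = 0.14467
  −(0.68)·log₁₀(0.68) = 0.11389
  −(0.10)·log₁₀(0.10) = 0.10000
Sum: 0.14467 + 0.11389 + 0.10000 = 0.3586 dits.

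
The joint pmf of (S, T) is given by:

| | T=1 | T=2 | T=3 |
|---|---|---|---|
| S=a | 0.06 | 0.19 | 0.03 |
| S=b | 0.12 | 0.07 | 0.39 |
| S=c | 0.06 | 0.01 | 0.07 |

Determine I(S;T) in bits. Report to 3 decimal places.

Marginals: p(S) = (0.2800, 0.5800, 0.1400), p(T) = (0.2400, 0.2700, 0.4900).
I(S;T) = Σ p(x,y)·log₂[p(x,y)/(p(x)p(y))].
  (a,1): 0.06·log₂(0.8929) = -0.0098
  (a,2): 0.19·log₂(2.5132) = 0.2526
  (a,3): 0.03·log₂(0.2187) = -0.0658
  (b,1): 0.12·log₂(0.8621) = -0.0257
  (b,2): 0.07·log₂(0.4470) = -0.0813
  (b,3): 0.39·log₂(1.3723) = 0.1781
  (c,1): 0.06·log₂(1.7857) = 0.0502
  (c,2): 0.01·log₂(0.2646) = -0.0192
  (c,3): 0.07·log₂(1.0204) = 0.0020
Sum = 0.281 bits.

0.281 bits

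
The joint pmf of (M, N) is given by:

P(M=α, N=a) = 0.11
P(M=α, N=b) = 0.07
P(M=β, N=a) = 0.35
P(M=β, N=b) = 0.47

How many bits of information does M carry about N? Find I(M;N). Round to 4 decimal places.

Marginals: p(M) = (0.1800, 0.8200), p(N) = (0.4600, 0.5400).
I(M;N) = Σ p(x,y)·log₂[p(x,y)/(p(x)p(y))].
  (α,a): 0.11·log₂(1.3285) = 0.04508
  (α,b): 0.07·log₂(0.7202) = -0.03315
  (β,a): 0.35·log₂(0.9279) = -0.03779
  (β,b): 0.47·log₂(1.0614) = 0.04042
Sum = 0.0146 bits.

0.0146 bits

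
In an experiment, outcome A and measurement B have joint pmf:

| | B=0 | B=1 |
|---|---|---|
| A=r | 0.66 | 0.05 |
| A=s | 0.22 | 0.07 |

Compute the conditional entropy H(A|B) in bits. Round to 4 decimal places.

Marginals: p(A) = (0.7100, 0.2900), p(B) = (0.8800, 0.1200).
H(A|B) = Σ p(B) · H(A|B=·).
  B=0: p=0.8800, H(A|B=0) = 0.8113
  B=1: p=0.1200, H(A|B=1) = 0.9799
Weighted sum = 0.8315 bits.

0.8315 bits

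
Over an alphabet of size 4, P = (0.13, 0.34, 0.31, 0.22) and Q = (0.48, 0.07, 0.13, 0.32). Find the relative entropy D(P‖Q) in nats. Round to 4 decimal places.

0.5545 nats

D(P‖Q) = Σ p·ln(p/q).
  0.13·ln(0.13/0.48) = -0.16981
  0.34·ln(0.34/0.07) = 0.53735
  0.31·ln(0.31/0.13) = 0.26940
  0.22·ln(0.22/0.32) = -0.08243
D(P‖Q) = 0.5545 nats.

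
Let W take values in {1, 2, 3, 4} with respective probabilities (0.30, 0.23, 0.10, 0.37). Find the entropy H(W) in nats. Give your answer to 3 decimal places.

H(W) = −Σ p·ln p.
  −(0.30)·ln(0.30) = 0.3612
  −(0.23)·ln(0.23) = 0.3380
  −(0.10)·ln(0.10) = 0.2303
  −(0.37)·ln(0.37) = 0.3679
Sum: 0.3612 + 0.3380 + 0.2303 + 0.3679 = 1.297 nats.

1.297 nats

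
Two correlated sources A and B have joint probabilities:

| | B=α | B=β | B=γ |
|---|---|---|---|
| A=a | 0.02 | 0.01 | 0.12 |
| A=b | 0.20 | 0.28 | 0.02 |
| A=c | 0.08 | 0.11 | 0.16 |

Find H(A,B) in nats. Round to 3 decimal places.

H(A,B) = −Σ p(x,y)·ln p(x,y) over all 9 cells.
  cell (a,α): −0.02·ln0.02 = 0.0782
  cell (a,β): −0.01·ln0.01 = 0.0461
  cell (a,γ): −0.12·ln0.12 = 0.2544
  cell (b,α): −0.20·ln0.20 = 0.3219
  cell (b,β): −0.28·ln0.28 = 0.3564
  cell (b,γ): −0.02·ln0.02 = 0.0782
  cell (c,α): −0.08·ln0.08 = 0.2021
  cell (c,β): −0.11·ln0.11 = 0.2428
  cell (c,γ): −0.16·ln0.16 = 0.2932
Sum = 1.873 nats.

1.873 nats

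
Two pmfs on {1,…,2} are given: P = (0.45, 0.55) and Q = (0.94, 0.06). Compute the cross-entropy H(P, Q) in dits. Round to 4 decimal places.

H(P,Q) = −Σ p·log₁₀ q.
  −0.45·log₁₀(0.94) = 0.01209
  −0.55·log₁₀(0.06) = 0.67202
H(P,Q) = 0.6841 dits.

0.6841 dits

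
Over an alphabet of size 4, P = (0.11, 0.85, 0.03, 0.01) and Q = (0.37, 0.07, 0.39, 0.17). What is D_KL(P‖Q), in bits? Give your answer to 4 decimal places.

2.7173 bits

D(P‖Q) = Σ p·log₂(p/q).
  0.11·log₂(0.11/0.37) = -0.19250
  0.85·log₂(0.85/0.07) = 3.06173
  0.03·log₂(0.03/0.39) = -0.11101
  0.01·log₂(0.01/0.17) = -0.04087
D(P‖Q) = 2.7173 bits.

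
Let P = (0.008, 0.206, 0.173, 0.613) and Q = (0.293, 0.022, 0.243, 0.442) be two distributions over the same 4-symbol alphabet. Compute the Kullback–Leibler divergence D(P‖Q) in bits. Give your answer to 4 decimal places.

D(P‖Q) = Σ p·log₂(p/q).
  0.008·log₂(0.008/0.293) = -0.04156
  0.206·log₂(0.206/0.022) = 0.66478
  0.173·log₂(0.173/0.243) = -0.08480
  0.613·log₂(0.613/0.442) = 0.28924
D(P‖Q) = 0.8277 bits.

0.8277 bits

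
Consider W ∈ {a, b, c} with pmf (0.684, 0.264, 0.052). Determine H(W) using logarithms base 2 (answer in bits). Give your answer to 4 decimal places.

H(W) = −Σ p·log₂ p.
  −(0.684)·log₂(0.684) = 0.37479
  −(0.264)·log₂(0.264) = 0.50725
  −(0.052)·log₂(0.052) = 0.22180
Sum: 0.37479 + 0.50725 + 0.22180 = 1.1038 bits.

1.1038 bits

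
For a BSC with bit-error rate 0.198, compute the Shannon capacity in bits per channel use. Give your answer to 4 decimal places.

0.2821 bits

Binary symmetric channel: C = 1 − h₂(ε) where h₂ is the binary entropy function.
h₂(0.198) = −0.198·log₂0.198 − 0.802·log₂0.802 = 0.7179.
C = 1 − 0.7179 = 0.2821 bits per channel use.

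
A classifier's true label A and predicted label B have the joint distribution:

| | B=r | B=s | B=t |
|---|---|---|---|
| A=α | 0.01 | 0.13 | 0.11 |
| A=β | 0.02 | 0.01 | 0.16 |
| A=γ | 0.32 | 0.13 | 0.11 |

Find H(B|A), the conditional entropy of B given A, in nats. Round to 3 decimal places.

0.857 nats

Marginals: p(A) = (0.2500, 0.1900, 0.5600), p(B) = (0.3500, 0.2700, 0.3800).
H(B|A) = Σ p(A) · H(B|A=·).
  A=α: p=0.2500, H(B|A=α) = 0.8300
  A=β: p=0.1900, H(B|A=β) = 0.5367
  A=γ: p=0.5600, H(B|A=γ) = 0.9785
Weighted sum = 0.857 nats.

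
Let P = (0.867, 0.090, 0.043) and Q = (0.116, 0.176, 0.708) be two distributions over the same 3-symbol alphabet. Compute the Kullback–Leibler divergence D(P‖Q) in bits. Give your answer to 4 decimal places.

D(P‖Q) = Σ p·log₂(p/q).
  0.867·log₂(0.867/0.116) = 2.51595
  0.090·log₂(0.090/0.176) = -0.08708
  0.043·log₂(0.043/0.708) = -0.17378
D(P‖Q) = 2.2551 bits.

2.2551 bits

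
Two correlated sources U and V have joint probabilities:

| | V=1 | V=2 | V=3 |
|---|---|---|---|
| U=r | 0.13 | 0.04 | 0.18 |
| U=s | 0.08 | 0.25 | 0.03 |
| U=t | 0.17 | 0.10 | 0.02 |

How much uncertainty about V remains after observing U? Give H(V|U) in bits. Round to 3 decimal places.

1.258 bits

Chain rule: H(V|U) = H(U,V) − H(U).
Marginals: p(U) = (0.3500, 0.3600, 0.2900), p(V) = (0.3800, 0.3900, 0.2300).
H(U,V) = 2.8366 bits; H(U) = 1.5786 bits.
H(V|U) = 2.8366 − 1.5786 = 1.258 bits.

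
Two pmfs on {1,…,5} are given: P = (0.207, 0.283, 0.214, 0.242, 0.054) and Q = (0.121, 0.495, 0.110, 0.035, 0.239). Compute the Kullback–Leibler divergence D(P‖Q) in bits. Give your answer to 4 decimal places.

D(P‖Q) = Σ p·log₂(p/q).
  0.207·log₂(0.207/0.121) = 0.16035
  0.283·log₂(0.283/0.495) = -0.22828
  0.214·log₂(0.214/0.110) = 0.20546
  0.242·log₂(0.242/0.035) = 0.67508
  0.054·log₂(0.054/0.239) = -0.11588
D(P‖Q) = 0.6967 bits.

0.6967 bits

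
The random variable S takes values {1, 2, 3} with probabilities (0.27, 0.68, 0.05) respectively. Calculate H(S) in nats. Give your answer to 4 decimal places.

0.7656 nats

H(S) = −Σ p·ln p.
  −(0.27)·ln(0.27) = 0.35352
  −(0.68)·ln(0.68) = 0.26225
  −(0.05)·ln(0.05) = 0.14979
Sum: 0.35352 + 0.26225 + 0.14979 = 0.7656 nats.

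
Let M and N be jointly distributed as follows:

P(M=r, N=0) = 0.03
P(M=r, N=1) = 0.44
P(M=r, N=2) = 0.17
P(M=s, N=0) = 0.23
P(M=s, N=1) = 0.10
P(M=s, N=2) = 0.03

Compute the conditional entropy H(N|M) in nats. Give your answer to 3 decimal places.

Chain rule: H(N|M) = H(M,N) − H(M).
Marginals: p(M) = (0.6400, 0.3600), p(N) = (0.2600, 0.5400, 0.2000).
H(M,N) = 1.4411 nats; H(M) = 0.6534 nats.
H(N|M) = 1.4411 − 0.6534 = 0.788 nats.

0.788 nats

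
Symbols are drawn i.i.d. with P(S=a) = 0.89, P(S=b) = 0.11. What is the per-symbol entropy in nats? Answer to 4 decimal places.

H(S) = −Σ p·ln p.
  −(0.89)·ln(0.89) = 0.10372
  −(0.11)·ln(0.11) = 0.24280
Sum: 0.10372 + 0.24280 = 0.3465 nats.

0.3465 nats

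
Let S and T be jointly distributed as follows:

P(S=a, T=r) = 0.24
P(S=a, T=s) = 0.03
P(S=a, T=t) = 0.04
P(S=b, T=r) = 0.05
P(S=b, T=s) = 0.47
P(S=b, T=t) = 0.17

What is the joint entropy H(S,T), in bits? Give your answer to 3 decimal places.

1.994 bits

H(S,T) = −Σ p(x,y)·log₂ p(x,y) over all 6 cells.
  cell (a,r): −0.24·log₂0.24 = 0.4941
  cell (a,s): −0.03·log₂0.03 = 0.1518
  cell (a,t): −0.04·log₂0.04 = 0.1858
  cell (b,r): −0.05·log₂0.05 = 0.2161
  cell (b,s): −0.47·log₂0.47 = 0.5120
  cell (b,t): −0.17·log₂0.17 = 0.4346
Sum = 1.994 bits.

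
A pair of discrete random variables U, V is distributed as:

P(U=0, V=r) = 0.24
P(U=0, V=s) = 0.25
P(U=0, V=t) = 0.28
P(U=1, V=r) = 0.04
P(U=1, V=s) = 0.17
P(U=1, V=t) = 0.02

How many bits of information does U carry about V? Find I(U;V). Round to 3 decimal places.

Marginals: p(U) = (0.7700, 0.2300), p(V) = (0.2800, 0.4200, 0.3000).
I(U;V) = Σ p(x,y)·log₂[p(x,y)/(p(x)p(y))].
  (0,r): 0.24·log₂(1.1132) = 0.0371
  (0,s): 0.25·log₂(0.7730) = -0.0928
  (0,t): 0.28·log₂(1.2121) = 0.0777
  (1,r): 0.04·log₂(0.6211) = -0.0275
  (1,s): 0.17·log₂(1.7598) = 0.1386
  (1,t): 0.02·log₂(0.2899) = -0.0357
Sum = 0.097 bits.

0.097 bits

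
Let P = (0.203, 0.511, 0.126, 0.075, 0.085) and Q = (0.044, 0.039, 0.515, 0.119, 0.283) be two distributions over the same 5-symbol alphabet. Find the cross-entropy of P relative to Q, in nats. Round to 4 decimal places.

2.6424 nats

H(P,Q) = −Σ p·ln q.
  −0.203·ln(0.044) = 0.63408
  −0.511·ln(0.039) = 1.65778
  −0.126·ln(0.515) = 0.08361
  −0.075·ln(0.119) = 0.15965
  −0.085·ln(0.283) = 0.10730
H(P,Q) = 2.6424 nats.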